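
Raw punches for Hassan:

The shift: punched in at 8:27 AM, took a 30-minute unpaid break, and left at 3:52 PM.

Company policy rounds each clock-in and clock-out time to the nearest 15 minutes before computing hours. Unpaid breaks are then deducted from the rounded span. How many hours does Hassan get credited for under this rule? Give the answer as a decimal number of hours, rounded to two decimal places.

6.75 hours

The shift: in 8:27 AM→8:30 AM, out 3:52 PM→3:45 PM; 7 h 15 min − 30 min = 6 h 45 min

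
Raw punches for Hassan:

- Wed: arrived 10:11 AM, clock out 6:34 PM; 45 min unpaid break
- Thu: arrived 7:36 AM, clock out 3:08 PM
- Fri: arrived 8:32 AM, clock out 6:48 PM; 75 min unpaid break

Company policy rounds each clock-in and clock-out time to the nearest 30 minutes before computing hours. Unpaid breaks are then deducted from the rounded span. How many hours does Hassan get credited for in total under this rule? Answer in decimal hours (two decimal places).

Wed: in 10:11 AM→10:00 AM, out 6:34 PM→6:30 PM; 8 h 30 min − 45 min = 7 h 45 min
Thu: in 7:36 AM→7:30 AM, out 3:08 PM→3:00 PM; 7 h 30 min
Fri: in 8:32 AM→8:30 AM, out 6:48 PM→7:00 PM; 10 h 30 min − 75 min = 9 h 15 min
Total credited: 24 h 30 min.

24.50 hours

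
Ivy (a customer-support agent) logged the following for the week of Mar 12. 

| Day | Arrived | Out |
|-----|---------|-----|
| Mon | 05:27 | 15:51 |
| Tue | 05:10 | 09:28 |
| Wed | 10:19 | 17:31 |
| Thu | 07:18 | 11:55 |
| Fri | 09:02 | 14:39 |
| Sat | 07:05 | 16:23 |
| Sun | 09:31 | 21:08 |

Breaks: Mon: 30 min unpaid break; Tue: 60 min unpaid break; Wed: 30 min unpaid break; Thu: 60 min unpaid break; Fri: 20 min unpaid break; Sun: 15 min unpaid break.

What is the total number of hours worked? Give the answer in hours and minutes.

Mon: 05:27–15:51 = 10 h 24 min; less 30 min break → 9 h 54 min
Tue: 05:10–09:28 = 4 h 18 min; less 60 min break → 3 h 18 min
Wed: 10:19–17:31 = 7 h 12 min; less 30 min break → 6 h 42 min
Thu: 07:18–11:55 = 4 h 37 min; less 60 min break → 3 h 37 min
Fri: 09:02–14:39 = 5 h 37 min; less 20 min break → 5 h 17 min
Sat: 07:05–16:23 = 9 h 18 min
Sun: 09:31–21:08 = 11 h 37 min; less 15 min break → 11 h 22 min
Total: 9 h 54 min + 3 h 18 min + 6 h 42 min + 3 h 37 min + 5 h 17 min + 9 h 18 min + 11 h 22 min = 49 h 28 min.

49 h 28 min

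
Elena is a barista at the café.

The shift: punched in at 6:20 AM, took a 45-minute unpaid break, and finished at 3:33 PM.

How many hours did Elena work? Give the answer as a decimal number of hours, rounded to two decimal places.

8.47 hours

The shift: 6:20 AM–3:33 PM = 9 h 13 min; less 45 min break → 8 h 28 min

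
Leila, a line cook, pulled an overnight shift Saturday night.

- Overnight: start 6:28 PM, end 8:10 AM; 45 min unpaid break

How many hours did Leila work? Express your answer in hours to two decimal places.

12.95 hours

Overnight: 6:28 PM → midnight = 5 h 32 min; midnight → 8:10 AM = 8 h 10 min; span 13 h 42 min; less 45 min break → 12 h 57 min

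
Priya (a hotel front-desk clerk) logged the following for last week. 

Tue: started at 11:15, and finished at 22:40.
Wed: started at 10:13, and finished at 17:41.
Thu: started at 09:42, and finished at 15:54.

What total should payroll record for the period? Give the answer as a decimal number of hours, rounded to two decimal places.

25.08 hours

Tue: 11:15–22:40 = 11 h 25 min
Wed: 10:13–17:41 = 7 h 28 min
Thu: 09:42–15:54 = 6 h 12 min
Total: 11 h 25 min + 7 h 28 min + 6 h 12 min = 25 h 5 min.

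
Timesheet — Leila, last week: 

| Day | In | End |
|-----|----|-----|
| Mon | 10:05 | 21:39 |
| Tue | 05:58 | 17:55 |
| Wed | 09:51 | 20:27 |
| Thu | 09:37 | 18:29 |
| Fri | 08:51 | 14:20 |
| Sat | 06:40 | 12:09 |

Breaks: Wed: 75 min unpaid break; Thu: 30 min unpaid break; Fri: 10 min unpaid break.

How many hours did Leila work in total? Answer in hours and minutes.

52 h 2 min

Mon: 10:05–21:39 = 11 h 34 min
Tue: 05:58–17:55 = 11 h 57 min
Wed: 09:51–20:27 = 10 h 36 min; less 75 min break → 9 h 21 min
Thu: 09:37–18:29 = 8 h 52 min; less 30 min break → 8 h 22 min
Fri: 08:51–14:20 = 5 h 29 min; less 10 min break → 5 h 19 min
Sat: 06:40–12:09 = 5 h 29 min
Total: 11 h 34 min + 11 h 57 min + 9 h 21 min + 8 h 22 min + 5 h 19 min + 5 h 29 min = 52 h 2 min.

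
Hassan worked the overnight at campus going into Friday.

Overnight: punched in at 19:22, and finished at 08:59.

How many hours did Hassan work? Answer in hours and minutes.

Overnight: 19:22 → midnight = 4 h 38 min; midnight → 08:59 = 8 h 59 min; span 13 h 37 min

13 h 37 min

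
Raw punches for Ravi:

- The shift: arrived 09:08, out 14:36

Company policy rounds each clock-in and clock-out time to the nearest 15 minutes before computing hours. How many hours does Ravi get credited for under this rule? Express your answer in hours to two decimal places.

The shift: in 09:08→09:15, out 14:36→14:30; 5 h 15 min

5.25 hours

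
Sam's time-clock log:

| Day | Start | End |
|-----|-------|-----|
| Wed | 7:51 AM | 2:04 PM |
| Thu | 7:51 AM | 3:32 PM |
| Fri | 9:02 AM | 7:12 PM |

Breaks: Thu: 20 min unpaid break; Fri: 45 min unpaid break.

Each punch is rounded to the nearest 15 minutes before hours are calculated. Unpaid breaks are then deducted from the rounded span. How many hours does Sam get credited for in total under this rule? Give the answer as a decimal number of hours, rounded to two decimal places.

23.17 hours

Wed: in 7:51 AM→7:45 AM, out 2:04 PM→2:00 PM; 6 h 15 min
Thu: in 7:51 AM→7:45 AM, out 3:32 PM→3:30 PM; 7 h 45 min − 20 min = 7 h 25 min
Fri: in 9:02 AM→9:00 AM, out 7:12 PM→7:15 PM; 10 h 15 min − 45 min = 9 h 30 min
Total credited: 23 h 10 min.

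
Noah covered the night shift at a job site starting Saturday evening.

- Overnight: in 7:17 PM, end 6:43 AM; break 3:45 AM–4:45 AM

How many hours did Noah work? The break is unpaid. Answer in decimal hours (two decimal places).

10.43 hours

Overnight: 7:17 PM → midnight = 4 h 43 min; midnight → 6:43 AM = 6 h 43 min; span 11 h 26 min; less 60 min break → 10 h 26 min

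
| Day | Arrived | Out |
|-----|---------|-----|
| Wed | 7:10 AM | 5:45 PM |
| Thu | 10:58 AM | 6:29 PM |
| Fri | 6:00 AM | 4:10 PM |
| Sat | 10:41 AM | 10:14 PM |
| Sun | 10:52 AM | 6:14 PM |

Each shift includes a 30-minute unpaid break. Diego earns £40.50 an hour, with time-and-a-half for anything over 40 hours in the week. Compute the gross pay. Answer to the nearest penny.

£1904.51

Wed: 7:10 AM–5:45 PM = 10 h 35 min; less 30 min break → 10 h 5 min
Thu: 10:58 AM–6:29 PM = 7 h 31 min; less 30 min break → 7 h 1 min
Fri: 6:00 AM–4:10 PM = 10 h 10 min; less 30 min break → 9 h 40 min
Sat: 10:41 AM–10:14 PM = 11 h 33 min; less 30 min break → 11 h 3 min
Sun: 10:52 AM–6:14 PM = 7 h 22 min; less 30 min break → 6 h 52 min
Total worked: 44 h 41 min = 2681 min.
Regular 40 h 0 min = 2400 min at £40.50/h; overtime 4 h 41 min = 281 min at £60.75/h.
Pay = (2400 × £40.50 + 281 × £60.75) ÷ 60 = £1904.51.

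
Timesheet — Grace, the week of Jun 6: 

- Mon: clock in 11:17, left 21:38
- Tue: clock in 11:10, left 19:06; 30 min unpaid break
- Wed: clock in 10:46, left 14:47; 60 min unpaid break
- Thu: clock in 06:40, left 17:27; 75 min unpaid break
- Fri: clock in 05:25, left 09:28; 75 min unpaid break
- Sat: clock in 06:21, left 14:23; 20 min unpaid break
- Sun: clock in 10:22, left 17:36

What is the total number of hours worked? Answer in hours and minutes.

Mon: 11:17–21:38 = 10 h 21 min
Tue: 11:10–19:06 = 7 h 56 min; less 30 min break → 7 h 26 min
Wed: 10:46–14:47 = 4 h 1 min; less 60 min break → 3 h 1 min
Thu: 06:40–17:27 = 10 h 47 min; less 75 min break → 9 h 32 min
Fri: 05:25–09:28 = 4 h 3 min; less 75 min break → 2 h 48 min
Sat: 06:21–14:23 = 8 h 2 min; less 20 min break → 7 h 42 min
Sun: 10:22–17:36 = 7 h 14 min
Total: 10 h 21 min + 7 h 26 min + 3 h 1 min + 9 h 32 min + 2 h 48 min + 7 h 42 min + 7 h 14 min = 48 h 4 min.

48 h 4 min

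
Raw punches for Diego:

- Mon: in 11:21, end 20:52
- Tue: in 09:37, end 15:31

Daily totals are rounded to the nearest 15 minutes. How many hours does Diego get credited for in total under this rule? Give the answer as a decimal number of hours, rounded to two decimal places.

Mon: 11:21–20:52 = 9 h 31 min → rounds to 9 h 30 min
Tue: 09:37–15:31 = 5 h 54 min → rounds to 6 h 0 min
Total credited: 15 h 30 min.

15.50 hours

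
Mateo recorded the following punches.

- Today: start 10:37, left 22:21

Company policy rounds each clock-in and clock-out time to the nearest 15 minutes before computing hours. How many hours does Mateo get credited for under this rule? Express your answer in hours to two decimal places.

Today: in 10:37→10:30, out 22:21→22:15; 11 h 45 min

11.75 hours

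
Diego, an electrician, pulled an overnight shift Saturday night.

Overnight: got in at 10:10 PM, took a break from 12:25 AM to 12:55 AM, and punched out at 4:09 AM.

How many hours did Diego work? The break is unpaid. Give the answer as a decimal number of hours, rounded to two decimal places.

Overnight: 10:10 PM → midnight = 1 h 50 min; midnight → 4:09 AM = 4 h 9 min; span 5 h 59 min; less 30 min break → 5 h 29 min

5.48 hours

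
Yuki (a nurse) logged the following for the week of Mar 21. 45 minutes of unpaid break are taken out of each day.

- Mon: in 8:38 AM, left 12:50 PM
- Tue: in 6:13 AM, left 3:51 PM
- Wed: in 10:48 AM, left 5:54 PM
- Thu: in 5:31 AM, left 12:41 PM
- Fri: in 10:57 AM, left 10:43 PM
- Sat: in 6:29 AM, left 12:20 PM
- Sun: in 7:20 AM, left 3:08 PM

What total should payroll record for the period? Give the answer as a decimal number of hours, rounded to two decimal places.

Mon: 8:38 AM–12:50 PM = 4 h 12 min; less 45 min break → 3 h 27 min
Tue: 6:13 AM–3:51 PM = 9 h 38 min; less 45 min break → 8 h 53 min
Wed: 10:48 AM–5:54 PM = 7 h 6 min; less 45 min break → 6 h 21 min
Thu: 5:31 AM–12:41 PM = 7 h 10 min; less 45 min break → 6 h 25 min
Fri: 10:57 AM–10:43 PM = 11 h 46 min; less 45 min break → 11 h 1 min
Sat: 6:29 AM–12:20 PM = 5 h 51 min; less 45 min break → 5 h 6 min
Sun: 7:20 AM–3:08 PM = 7 h 48 min; less 45 min break → 7 h 3 min
Total: 3 h 27 min + 8 h 53 min + 6 h 21 min + 6 h 25 min + 11 h 1 min + 5 h 6 min + 7 h 3 min = 48 h 16 min.

48.27 hours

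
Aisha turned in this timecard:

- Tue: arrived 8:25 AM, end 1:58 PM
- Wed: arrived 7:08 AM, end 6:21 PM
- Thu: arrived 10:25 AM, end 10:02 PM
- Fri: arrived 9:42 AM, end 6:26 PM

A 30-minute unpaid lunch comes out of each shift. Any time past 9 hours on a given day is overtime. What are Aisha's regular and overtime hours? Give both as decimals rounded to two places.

Regular 31.28 hours, overtime 3.83 hours

Tue: 8:25 AM–1:58 PM = 5 h 33 min; less 30 min break → 5 h 3 min
Wed: 7:08 AM–6:21 PM = 11 h 13 min; less 30 min break → 10 h 43 min
Thu: 10:25 AM–10:02 PM = 11 h 37 min; less 30 min break → 11 h 7 min
Fri: 9:42 AM–6:26 PM = 8 h 44 min; less 30 min break → 8 h 14 min
Tue reg 5 h 3 min / OT 0 h 0 min; Wed reg 9 h 0 min / OT 1 h 43 min; Thu reg 9 h 0 min / OT 2 h 7 min; Fri reg 8 h 14 min / OT 0 h 0 min.
Totals: regular 31 h 17 min, overtime 3 h 50 min.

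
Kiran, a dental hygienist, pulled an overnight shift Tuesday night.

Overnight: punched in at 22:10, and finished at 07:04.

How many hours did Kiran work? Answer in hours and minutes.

Overnight: 22:10 → midnight = 1 h 50 min; midnight → 07:04 = 7 h 4 min; span 8 h 54 min

8 h 54 min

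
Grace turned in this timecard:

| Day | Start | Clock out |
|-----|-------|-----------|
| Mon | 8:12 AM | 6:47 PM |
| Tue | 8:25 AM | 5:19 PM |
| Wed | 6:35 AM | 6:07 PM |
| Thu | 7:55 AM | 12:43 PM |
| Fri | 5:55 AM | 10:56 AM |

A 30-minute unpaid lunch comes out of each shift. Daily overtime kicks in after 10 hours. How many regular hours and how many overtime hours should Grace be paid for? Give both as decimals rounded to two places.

Regular 37.22 hours, overtime 1.12 hours

Mon: 8:12 AM–6:47 PM = 10 h 35 min; less 30 min break → 10 h 5 min
Tue: 8:25 AM–5:19 PM = 8 h 54 min; less 30 min break → 8 h 24 min
Wed: 6:35 AM–6:07 PM = 11 h 32 min; less 30 min break → 11 h 2 min
Thu: 7:55 AM–12:43 PM = 4 h 48 min; less 30 min break → 4 h 18 min
Fri: 5:55 AM–10:56 AM = 5 h 1 min; less 30 min break → 4 h 31 min
Mon reg 10 h 0 min / OT 0 h 5 min; Tue reg 8 h 24 min / OT 0 h 0 min; Wed reg 10 h 0 min / OT 1 h 2 min; Thu reg 4 h 18 min / OT 0 h 0 min; Fri reg 4 h 31 min / OT 0 h 0 min.
Totals: regular 37 h 13 min, overtime 1 h 7 min.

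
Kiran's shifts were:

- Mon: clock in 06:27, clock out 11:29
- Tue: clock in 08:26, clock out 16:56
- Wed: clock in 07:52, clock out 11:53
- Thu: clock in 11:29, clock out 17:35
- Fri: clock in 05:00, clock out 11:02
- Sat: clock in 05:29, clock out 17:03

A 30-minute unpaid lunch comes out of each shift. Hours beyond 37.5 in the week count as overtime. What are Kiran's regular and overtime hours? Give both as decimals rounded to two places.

Regular 37.50 hours, overtime 0.75 hours

Mon: 06:27–11:29 = 5 h 2 min; less 30 min break → 4 h 32 min
Tue: 08:26–16:56 = 8 h 30 min; less 30 min break → 8 h 0 min
Wed: 07:52–11:53 = 4 h 1 min; less 30 min break → 3 h 31 min
Thu: 11:29–17:35 = 6 h 6 min; less 30 min break → 5 h 36 min
Fri: 05:00–11:02 = 6 h 2 min; less 30 min break → 5 h 32 min
Sat: 05:29–17:03 = 11 h 34 min; less 30 min break → 11 h 4 min
Total worked: 38 h 15 min = 38.25 h.
Threshold 37.5 h → overtime 0 h 45 min, regular 37 h 30 min.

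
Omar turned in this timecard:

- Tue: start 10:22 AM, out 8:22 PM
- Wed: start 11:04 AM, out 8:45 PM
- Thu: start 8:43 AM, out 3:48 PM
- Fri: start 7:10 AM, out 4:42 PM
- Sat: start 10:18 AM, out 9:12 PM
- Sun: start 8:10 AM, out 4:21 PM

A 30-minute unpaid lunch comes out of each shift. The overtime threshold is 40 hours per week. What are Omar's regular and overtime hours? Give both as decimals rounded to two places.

Regular 40.00 hours, overtime 12.38 hours

Tue: 10:22 AM–8:22 PM = 10 h 0 min; less 30 min break → 9 h 30 min
Wed: 11:04 AM–8:45 PM = 9 h 41 min; less 30 min break → 9 h 11 min
Thu: 8:43 AM–3:48 PM = 7 h 5 min; less 30 min break → 6 h 35 min
Fri: 7:10 AM–4:42 PM = 9 h 32 min; less 30 min break → 9 h 2 min
Sat: 10:18 AM–9:12 PM = 10 h 54 min; less 30 min break → 10 h 24 min
Sun: 8:10 AM–4:21 PM = 8 h 11 min; less 30 min break → 7 h 41 min
Total worked: 52 h 23 min = 52.38 h.
Threshold 40 h → overtime 12 h 23 min, regular 40 h 0 min.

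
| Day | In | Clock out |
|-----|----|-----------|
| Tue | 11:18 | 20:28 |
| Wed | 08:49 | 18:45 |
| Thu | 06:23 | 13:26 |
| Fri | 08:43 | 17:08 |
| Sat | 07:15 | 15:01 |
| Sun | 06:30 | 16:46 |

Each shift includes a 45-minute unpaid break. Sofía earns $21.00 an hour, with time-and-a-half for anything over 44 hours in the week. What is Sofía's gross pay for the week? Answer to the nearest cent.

Tue: 11:18–20:28 = 9 h 10 min; less 45 min break → 8 h 25 min
Wed: 08:49–18:45 = 9 h 56 min; less 45 min break → 9 h 11 min
Thu: 06:23–13:26 = 7 h 3 min; less 45 min break → 6 h 18 min
Fri: 08:43–17:08 = 8 h 25 min; less 45 min break → 7 h 40 min
Sat: 07:15–15:01 = 7 h 46 min; less 45 min break → 7 h 1 min
Sun: 06:30–16:46 = 10 h 16 min; less 45 min break → 9 h 31 min
Total worked: 48 h 6 min = 2886 min.
Regular 44 h 0 min = 2640 min at $21.00/h; overtime 4 h 6 min = 246 min at $31.50/h.
Pay = (2640 × $21.00 + 246 × $31.50) ÷ 60 = $1053.15.

$1053.15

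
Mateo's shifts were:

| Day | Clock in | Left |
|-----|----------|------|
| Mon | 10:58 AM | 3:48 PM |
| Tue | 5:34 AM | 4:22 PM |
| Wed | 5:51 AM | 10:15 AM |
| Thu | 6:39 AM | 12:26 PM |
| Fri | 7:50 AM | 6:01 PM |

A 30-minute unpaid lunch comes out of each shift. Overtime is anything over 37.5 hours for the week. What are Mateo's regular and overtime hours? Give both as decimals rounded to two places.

Mon: 10:58 AM–3:48 PM = 4 h 50 min; less 30 min break → 4 h 20 min
Tue: 5:34 AM–4:22 PM = 10 h 48 min; less 30 min break → 10 h 18 min
Wed: 5:51 AM–10:15 AM = 4 h 24 min; less 30 min break → 3 h 54 min
Thu: 6:39 AM–12:26 PM = 5 h 47 min; less 30 min break → 5 h 17 min
Fri: 7:50 AM–6:01 PM = 10 h 11 min; less 30 min break → 9 h 41 min
Total worked: 33 h 30 min = 33.50 h.
Threshold 37.5 h → overtime 0 h 0 min, regular 33 h 30 min.

Regular 33.50 hours, overtime 0.00 hours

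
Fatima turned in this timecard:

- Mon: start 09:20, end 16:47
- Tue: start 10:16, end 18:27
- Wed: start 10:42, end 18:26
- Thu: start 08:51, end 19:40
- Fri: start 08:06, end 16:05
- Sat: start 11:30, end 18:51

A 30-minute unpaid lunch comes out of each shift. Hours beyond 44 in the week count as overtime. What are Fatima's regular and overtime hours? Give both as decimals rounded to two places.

Mon: 09:20–16:47 = 7 h 27 min; less 30 min break → 6 h 57 min
Tue: 10:16–18:27 = 8 h 11 min; less 30 min break → 7 h 41 min
Wed: 10:42–18:26 = 7 h 44 min; less 30 min break → 7 h 14 min
Thu: 08:51–19:40 = 10 h 49 min; less 30 min break → 10 h 19 min
Fri: 08:06–16:05 = 7 h 59 min; less 30 min break → 7 h 29 min
Sat: 11:30–18:51 = 7 h 21 min; less 30 min break → 6 h 51 min
Total worked: 46 h 31 min = 46.52 h.
Threshold 44 h → overtime 2 h 31 min, regular 44 h 0 min.

Regular 44.00 hours, overtime 2.52 hours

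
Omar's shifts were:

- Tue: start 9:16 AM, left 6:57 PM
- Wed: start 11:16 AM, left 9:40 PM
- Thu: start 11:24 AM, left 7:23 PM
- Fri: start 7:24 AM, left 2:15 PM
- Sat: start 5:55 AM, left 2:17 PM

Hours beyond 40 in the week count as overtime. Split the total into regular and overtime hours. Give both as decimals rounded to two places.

Tue: 9:16 AM–6:57 PM = 9 h 41 min
Wed: 11:16 AM–9:40 PM = 10 h 24 min
Thu: 11:24 AM–7:23 PM = 7 h 59 min
Fri: 7:24 AM–2:15 PM = 6 h 51 min
Sat: 5:55 AM–2:17 PM = 8 h 22 min
Total worked: 43 h 17 min = 43.28 h.
Threshold 40 h → overtime 3 h 17 min, regular 40 h 0 min.

Regular 40.00 hours, overtime 3.28 hours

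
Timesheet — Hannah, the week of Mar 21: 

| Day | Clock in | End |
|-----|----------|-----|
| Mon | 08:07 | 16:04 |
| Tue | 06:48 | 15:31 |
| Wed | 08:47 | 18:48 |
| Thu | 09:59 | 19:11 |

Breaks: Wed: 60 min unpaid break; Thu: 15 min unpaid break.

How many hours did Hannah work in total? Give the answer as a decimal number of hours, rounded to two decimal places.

Mon: 08:07–16:04 = 7 h 57 min
Tue: 06:48–15:31 = 8 h 43 min
Wed: 08:47–18:48 = 10 h 1 min; less 60 min break → 9 h 1 min
Thu: 09:59–19:11 = 9 h 12 min; less 15 min break → 8 h 57 min
Total: 7 h 57 min + 8 h 43 min + 9 h 1 min + 8 h 57 min = 34 h 38 min.

34.63 hours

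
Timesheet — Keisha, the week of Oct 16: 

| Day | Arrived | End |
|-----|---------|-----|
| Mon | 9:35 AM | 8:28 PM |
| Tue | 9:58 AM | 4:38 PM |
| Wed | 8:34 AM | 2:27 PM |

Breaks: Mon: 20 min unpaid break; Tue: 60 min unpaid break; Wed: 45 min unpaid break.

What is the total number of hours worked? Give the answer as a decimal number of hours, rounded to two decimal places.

21.35 hours

Mon: 9:35 AM–8:28 PM = 10 h 53 min; less 20 min break → 10 h 33 min
Tue: 9:58 AM–4:38 PM = 6 h 40 min; less 60 min break → 5 h 40 min
Wed: 8:34 AM–2:27 PM = 5 h 53 min; less 45 min break → 5 h 8 min
Total: 10 h 33 min + 5 h 40 min + 5 h 8 min = 21 h 21 min.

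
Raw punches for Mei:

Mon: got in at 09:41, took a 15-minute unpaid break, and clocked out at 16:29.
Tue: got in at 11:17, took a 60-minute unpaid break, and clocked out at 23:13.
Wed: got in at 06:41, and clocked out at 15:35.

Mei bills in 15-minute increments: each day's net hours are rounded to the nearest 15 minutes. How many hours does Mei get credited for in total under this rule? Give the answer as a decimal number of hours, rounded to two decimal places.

Mon: 09:41–16:29 = 6 h 48 min − 15 min = 6 h 33 min → rounds to 6 h 30 min
Tue: 11:17–23:13 = 11 h 56 min − 60 min = 10 h 56 min → rounds to 11 h 0 min
Wed: 06:41–15:35 = 8 h 54 min → rounds to 9 h 0 min
Total credited: 26 h 30 min.

26.50 hours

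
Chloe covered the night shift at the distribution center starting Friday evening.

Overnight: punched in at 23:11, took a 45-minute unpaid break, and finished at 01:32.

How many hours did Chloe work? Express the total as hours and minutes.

1 h 36 min

Overnight: 23:11 → midnight = 0 h 49 min; midnight → 01:32 = 1 h 32 min; span 2 h 21 min; less 45 min break → 1 h 36 min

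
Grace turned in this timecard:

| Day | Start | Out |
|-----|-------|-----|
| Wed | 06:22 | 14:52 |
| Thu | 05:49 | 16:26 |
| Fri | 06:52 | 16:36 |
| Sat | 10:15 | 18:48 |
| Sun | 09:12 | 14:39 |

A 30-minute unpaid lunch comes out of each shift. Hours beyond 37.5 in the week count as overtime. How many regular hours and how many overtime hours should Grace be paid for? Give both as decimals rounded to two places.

Wed: 06:22–14:52 = 8 h 30 min; less 30 min break → 8 h 0 min
Thu: 05:49–16:26 = 10 h 37 min; less 30 min break → 10 h 7 min
Fri: 06:52–16:36 = 9 h 44 min; less 30 min break → 9 h 14 min
Sat: 10:15–18:48 = 8 h 33 min; less 30 min break → 8 h 3 min
Sun: 09:12–14:39 = 5 h 27 min; less 30 min break → 4 h 57 min
Total worked: 40 h 21 min = 40.35 h.
Threshold 37.5 h → overtime 2 h 51 min, regular 37 h 30 min.

Regular 37.50 hours, overtime 2.85 hours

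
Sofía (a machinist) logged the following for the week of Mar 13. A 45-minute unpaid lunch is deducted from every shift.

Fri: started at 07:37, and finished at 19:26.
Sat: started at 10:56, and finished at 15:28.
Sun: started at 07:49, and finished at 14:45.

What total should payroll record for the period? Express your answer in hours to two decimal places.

Fri: 07:37–19:26 = 11 h 49 min; less 45 min break → 11 h 4 min
Sat: 10:56–15:28 = 4 h 32 min; less 45 min break → 3 h 47 min
Sun: 07:49–14:45 = 6 h 56 min; less 45 min break → 6 h 11 min
Total: 11 h 4 min + 3 h 47 min + 6 h 11 min = 21 h 2 min.

21.03 hours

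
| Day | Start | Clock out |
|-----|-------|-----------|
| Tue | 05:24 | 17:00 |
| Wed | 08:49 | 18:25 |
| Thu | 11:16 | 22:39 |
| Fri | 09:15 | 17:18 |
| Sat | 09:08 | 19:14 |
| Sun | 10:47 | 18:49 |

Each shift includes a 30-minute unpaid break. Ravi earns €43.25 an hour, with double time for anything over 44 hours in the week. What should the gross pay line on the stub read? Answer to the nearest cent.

€2920.82

Tue: 05:24–17:00 = 11 h 36 min; less 30 min break → 11 h 6 min
Wed: 08:49–18:25 = 9 h 36 min; less 30 min break → 9 h 6 min
Thu: 11:16–22:39 = 11 h 23 min; less 30 min break → 10 h 53 min
Fri: 09:15–17:18 = 8 h 3 min; less 30 min break → 7 h 33 min
Sat: 09:08–19:14 = 10 h 6 min; less 30 min break → 9 h 36 min
Sun: 10:47–18:49 = 8 h 2 min; less 30 min break → 7 h 32 min
Total worked: 55 h 46 min = 3346 min.
Regular 44 h 0 min = 2640 min at €43.25/h; overtime 11 h 46 min = 706 min at €86.50/h.
Pay = (2640 × €43.25 + 706 × €86.50) ÷ 60 = €2920.82.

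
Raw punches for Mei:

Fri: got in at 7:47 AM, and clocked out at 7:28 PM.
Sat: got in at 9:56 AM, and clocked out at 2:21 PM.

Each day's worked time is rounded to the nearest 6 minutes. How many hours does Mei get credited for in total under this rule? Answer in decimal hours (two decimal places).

Fri: 7:47 AM–7:28 PM = 11 h 41 min → rounds to 11 h 42 min
Sat: 9:56 AM–2:21 PM = 4 h 25 min → rounds to 4 h 24 min
Total credited: 16 h 6 min.

16.10 hours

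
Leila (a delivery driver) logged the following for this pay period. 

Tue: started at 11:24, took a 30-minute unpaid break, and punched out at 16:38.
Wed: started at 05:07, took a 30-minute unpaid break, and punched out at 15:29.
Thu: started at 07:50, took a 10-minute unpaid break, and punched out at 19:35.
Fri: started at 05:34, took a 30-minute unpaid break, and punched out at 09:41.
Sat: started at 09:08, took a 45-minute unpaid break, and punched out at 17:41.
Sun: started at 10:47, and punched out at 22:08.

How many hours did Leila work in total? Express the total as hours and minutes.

48 h 57 min

Tue: 11:24–16:38 = 5 h 14 min; less 30 min break → 4 h 44 min
Wed: 05:07–15:29 = 10 h 22 min; less 30 min break → 9 h 52 min
Thu: 07:50–19:35 = 11 h 45 min; less 10 min break → 11 h 35 min
Fri: 05:34–09:41 = 4 h 7 min; less 30 min break → 3 h 37 min
Sat: 09:08–17:41 = 8 h 33 min; less 45 min break → 7 h 48 min
Sun: 10:47–22:08 = 11 h 21 min
Total: 4 h 44 min + 9 h 52 min + 11 h 35 min + 3 h 37 min + 7 h 48 min + 11 h 21 min = 48 h 57 min.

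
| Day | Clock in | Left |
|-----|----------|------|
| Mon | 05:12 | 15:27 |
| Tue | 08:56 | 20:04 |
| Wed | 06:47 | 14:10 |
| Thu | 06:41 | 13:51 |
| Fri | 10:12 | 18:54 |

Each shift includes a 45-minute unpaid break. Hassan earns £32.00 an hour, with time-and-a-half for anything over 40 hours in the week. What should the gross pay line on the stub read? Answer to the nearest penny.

£1322.40

Mon: 05:12–15:27 = 10 h 15 min; less 45 min break → 9 h 30 min
Tue: 08:56–20:04 = 11 h 8 min; less 45 min break → 10 h 23 min
Wed: 06:47–14:10 = 7 h 23 min; less 45 min break → 6 h 38 min
Thu: 06:41–13:51 = 7 h 10 min; less 45 min break → 6 h 25 min
Fri: 10:12–18:54 = 8 h 42 min; less 45 min break → 7 h 57 min
Total worked: 40 h 53 min = 2453 min.
Regular 40 h 0 min = 2400 min at £32.00/h; overtime 0 h 53 min = 53 min at £48.00/h.
Pay = (2400 × £32.00 + 53 × £48.00) ÷ 60 = £1322.40.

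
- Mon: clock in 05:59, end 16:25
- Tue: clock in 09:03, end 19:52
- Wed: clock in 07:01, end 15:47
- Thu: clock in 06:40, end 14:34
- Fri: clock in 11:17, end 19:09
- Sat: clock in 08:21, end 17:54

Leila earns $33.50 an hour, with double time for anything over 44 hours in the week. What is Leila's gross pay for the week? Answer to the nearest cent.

$2233.33

Mon: 05:59–16:25 = 10 h 26 min
Tue: 09:03–19:52 = 10 h 49 min
Wed: 07:01–15:47 = 8 h 46 min
Thu: 06:40–14:34 = 7 h 54 min
Fri: 11:17–19:09 = 7 h 52 min
Sat: 08:21–17:54 = 9 h 33 min
Total worked: 55 h 20 min = 3320 min.
Regular 44 h 0 min = 2640 min at $33.50/h; overtime 11 h 20 min = 680 min at $67.00/h.
Pay = (2640 × $33.50 + 680 × $67.00) ÷ 60 = $2233.33.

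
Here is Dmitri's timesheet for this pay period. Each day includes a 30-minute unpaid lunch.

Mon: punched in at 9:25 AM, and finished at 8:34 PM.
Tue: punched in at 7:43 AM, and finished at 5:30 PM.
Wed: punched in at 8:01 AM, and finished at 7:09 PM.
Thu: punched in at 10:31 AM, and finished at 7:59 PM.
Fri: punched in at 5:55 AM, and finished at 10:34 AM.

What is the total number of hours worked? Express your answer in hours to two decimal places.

Mon: 9:25 AM–8:34 PM = 11 h 9 min; less 30 min break → 10 h 39 min
Tue: 7:43 AM–5:30 PM = 9 h 47 min; less 30 min break → 9 h 17 min
Wed: 8:01 AM–7:09 PM = 11 h 8 min; less 30 min break → 10 h 38 min
Thu: 10:31 AM–7:59 PM = 9 h 28 min; less 30 min break → 8 h 58 min
Fri: 5:55 AM–10:34 AM = 4 h 39 min; less 30 min break → 4 h 9 min
Total: 10 h 39 min + 9 h 17 min + 10 h 38 min + 8 h 58 min + 4 h 9 min = 43 h 41 min.

43.68 hours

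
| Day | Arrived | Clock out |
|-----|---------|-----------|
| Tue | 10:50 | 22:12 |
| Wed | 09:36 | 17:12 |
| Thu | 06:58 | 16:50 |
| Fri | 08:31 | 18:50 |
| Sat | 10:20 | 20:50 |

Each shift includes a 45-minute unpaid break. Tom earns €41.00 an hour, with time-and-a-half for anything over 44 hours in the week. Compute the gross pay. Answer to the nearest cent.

Tue: 10:50–22:12 = 11 h 22 min; less 45 min break → 10 h 37 min
Wed: 09:36–17:12 = 7 h 36 min; less 45 min break → 6 h 51 min
Thu: 06:58–16:50 = 9 h 52 min; less 45 min break → 9 h 7 min
Fri: 08:31–18:50 = 10 h 19 min; less 45 min break → 9 h 34 min
Sat: 10:20–20:50 = 10 h 30 min; less 45 min break → 9 h 45 min
Total worked: 45 h 54 min = 2754 min.
Regular 44 h 0 min = 2640 min at €41.00/h; overtime 1 h 54 min = 114 min at €61.50/h.
Pay = (2640 × €41.00 + 114 × €61.50) ÷ 60 = €1920.85.

€1920.85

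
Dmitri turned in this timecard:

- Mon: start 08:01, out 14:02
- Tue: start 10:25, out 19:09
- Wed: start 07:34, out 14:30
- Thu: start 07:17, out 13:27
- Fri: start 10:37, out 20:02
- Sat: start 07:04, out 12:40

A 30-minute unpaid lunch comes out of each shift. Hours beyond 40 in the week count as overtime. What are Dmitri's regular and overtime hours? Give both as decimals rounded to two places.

Mon: 08:01–14:02 = 6 h 1 min; less 30 min break → 5 h 31 min
Tue: 10:25–19:09 = 8 h 44 min; less 30 min break → 8 h 14 min
Wed: 07:34–14:30 = 6 h 56 min; less 30 min break → 6 h 26 min
Thu: 07:17–13:27 = 6 h 10 min; less 30 min break → 5 h 40 min
Fri: 10:37–20:02 = 9 h 25 min; less 30 min break → 8 h 55 min
Sat: 07:04–12:40 = 5 h 36 min; less 30 min break → 5 h 6 min
Total worked: 39 h 52 min = 39.87 h.
Threshold 40 h → overtime 0 h 0 min, regular 39 h 52 min.

Regular 39.87 hours, overtime 0.00 hours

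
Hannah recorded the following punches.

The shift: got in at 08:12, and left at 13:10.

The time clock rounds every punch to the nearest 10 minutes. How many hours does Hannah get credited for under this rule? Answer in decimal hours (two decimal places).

5.00 hours

The shift: in 08:12→08:10, out 13:10→13:10; 5 h 0 min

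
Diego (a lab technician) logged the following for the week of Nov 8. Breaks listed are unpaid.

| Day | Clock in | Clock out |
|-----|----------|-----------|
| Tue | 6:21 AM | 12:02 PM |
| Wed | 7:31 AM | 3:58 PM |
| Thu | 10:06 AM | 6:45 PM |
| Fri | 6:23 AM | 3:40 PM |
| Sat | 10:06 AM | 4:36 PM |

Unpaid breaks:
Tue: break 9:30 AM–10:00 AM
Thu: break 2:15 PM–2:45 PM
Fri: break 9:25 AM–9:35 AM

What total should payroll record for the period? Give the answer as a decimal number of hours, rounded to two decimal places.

37.40 hours

Tue: 6:21 AM–12:02 PM = 5 h 41 min; less 30 min break → 5 h 11 min
Wed: 7:31 AM–3:58 PM = 8 h 27 min
Thu: 10:06 AM–6:45 PM = 8 h 39 min; less 30 min break → 8 h 9 min
Fri: 6:23 AM–3:40 PM = 9 h 17 min; less 10 min break → 9 h 7 min
Sat: 10:06 AM–4:36 PM = 6 h 30 min
Total: 5 h 11 min + 8 h 27 min + 8 h 9 min + 9 h 7 min + 6 h 30 min = 37 h 24 min.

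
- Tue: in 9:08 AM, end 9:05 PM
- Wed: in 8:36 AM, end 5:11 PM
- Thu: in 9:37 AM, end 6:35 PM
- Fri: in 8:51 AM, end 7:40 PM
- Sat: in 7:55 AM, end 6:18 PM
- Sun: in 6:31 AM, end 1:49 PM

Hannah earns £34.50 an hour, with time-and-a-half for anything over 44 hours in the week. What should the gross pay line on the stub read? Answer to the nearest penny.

£2242.50

Tue: 9:08 AM–9:05 PM = 11 h 57 min
Wed: 8:36 AM–5:11 PM = 8 h 35 min
Thu: 9:37 AM–6:35 PM = 8 h 58 min
Fri: 8:51 AM–7:40 PM = 10 h 49 min
Sat: 7:55 AM–6:18 PM = 10 h 23 min
Sun: 6:31 AM–1:49 PM = 7 h 18 min
Total worked: 58 h 0 min = 3480 min.
Regular 44 h 0 min = 2640 min at £34.50/h; overtime 14 h 0 min = 840 min at £51.75/h.
Pay = (2640 × £34.50 + 840 × £51.75) ÷ 60 = £2242.50.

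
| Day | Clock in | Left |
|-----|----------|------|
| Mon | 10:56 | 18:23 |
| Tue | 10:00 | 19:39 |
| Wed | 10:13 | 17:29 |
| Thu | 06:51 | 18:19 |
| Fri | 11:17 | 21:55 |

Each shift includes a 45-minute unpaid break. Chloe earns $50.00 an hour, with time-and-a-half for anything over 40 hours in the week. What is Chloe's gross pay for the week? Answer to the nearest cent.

$2203.75

Mon: 10:56–18:23 = 7 h 27 min; less 45 min break → 6 h 42 min
Tue: 10:00–19:39 = 9 h 39 min; less 45 min break → 8 h 54 min
Wed: 10:13–17:29 = 7 h 16 min; less 45 min break → 6 h 31 min
Thu: 06:51–18:19 = 11 h 28 min; less 45 min break → 10 h 43 min
Fri: 11:17–21:55 = 10 h 38 min; less 45 min break → 9 h 53 min
Total worked: 42 h 43 min = 2563 min.
Regular 40 h 0 min = 2400 min at $50.00/h; overtime 2 h 43 min = 163 min at $75.00/h.
Pay = (2400 × $50.00 + 163 × $75.00) ÷ 60 = $2203.75.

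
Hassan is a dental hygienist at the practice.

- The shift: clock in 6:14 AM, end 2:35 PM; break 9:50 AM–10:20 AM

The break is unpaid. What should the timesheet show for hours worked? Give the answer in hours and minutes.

The shift: 6:14 AM–2:35 PM = 8 h 21 min; less 30 min break → 7 h 51 min

7 h 51 min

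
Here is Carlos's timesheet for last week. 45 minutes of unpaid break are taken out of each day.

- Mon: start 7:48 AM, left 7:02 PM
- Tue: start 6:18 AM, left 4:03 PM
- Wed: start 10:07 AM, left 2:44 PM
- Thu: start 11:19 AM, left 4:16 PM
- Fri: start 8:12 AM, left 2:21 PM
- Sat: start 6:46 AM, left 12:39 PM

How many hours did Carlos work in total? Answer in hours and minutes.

38 h 5 min

Mon: 7:48 AM–7:02 PM = 11 h 14 min; less 45 min break → 10 h 29 min
Tue: 6:18 AM–4:03 PM = 9 h 45 min; less 45 min break → 9 h 0 min
Wed: 10:07 AM–2:44 PM = 4 h 37 min; less 45 min break → 3 h 52 min
Thu: 11:19 AM–4:16 PM = 4 h 57 min; less 45 min break → 4 h 12 min
Fri: 8:12 AM–2:21 PM = 6 h 9 min; less 45 min break → 5 h 24 min
Sat: 6:46 AM–12:39 PM = 5 h 53 min; less 45 min break → 5 h 8 min
Total: 10 h 29 min + 9 h 0 min + 3 h 52 min + 4 h 12 min + 5 h 24 min + 5 h 8 min = 38 h 5 min.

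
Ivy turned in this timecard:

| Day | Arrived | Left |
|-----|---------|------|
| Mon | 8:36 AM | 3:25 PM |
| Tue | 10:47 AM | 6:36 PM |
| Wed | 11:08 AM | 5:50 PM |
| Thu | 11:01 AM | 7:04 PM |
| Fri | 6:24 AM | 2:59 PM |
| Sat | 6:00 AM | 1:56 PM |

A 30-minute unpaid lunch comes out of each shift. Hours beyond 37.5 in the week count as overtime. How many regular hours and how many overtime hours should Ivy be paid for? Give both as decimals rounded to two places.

Mon: 8:36 AM–3:25 PM = 6 h 49 min; less 30 min break → 6 h 19 min
Tue: 10:47 AM–6:36 PM = 7 h 49 min; less 30 min break → 7 h 19 min
Wed: 11:08 AM–5:50 PM = 6 h 42 min; less 30 min break → 6 h 12 min
Thu: 11:01 AM–7:04 PM = 8 h 3 min; less 30 min break → 7 h 33 min
Fri: 6:24 AM–2:59 PM = 8 h 35 min; less 30 min break → 8 h 5 min
Sat: 6:00 AM–1:56 PM = 7 h 56 min; less 30 min break → 7 h 26 min
Total worked: 42 h 54 min = 42.90 h.
Threshold 37.5 h → overtime 5 h 24 min, regular 37 h 30 min.

Regular 37.50 hours, overtime 5.40 hours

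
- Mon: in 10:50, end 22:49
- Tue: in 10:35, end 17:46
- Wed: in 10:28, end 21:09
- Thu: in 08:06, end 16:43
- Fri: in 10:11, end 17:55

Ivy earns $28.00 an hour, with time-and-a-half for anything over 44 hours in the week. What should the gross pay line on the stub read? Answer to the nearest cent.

Mon: 10:50–22:49 = 11 h 59 min
Tue: 10:35–17:46 = 7 h 11 min
Wed: 10:28–21:09 = 10 h 41 min
Thu: 08:06–16:43 = 8 h 37 min
Fri: 10:11–17:55 = 7 h 44 min
Total worked: 46 h 12 min = 2772 min.
Regular 44 h 0 min = 2640 min at $28.00/h; overtime 2 h 12 min = 132 min at $42.00/h.
Pay = (2640 × $28.00 + 132 × $42.00) ÷ 60 = $1324.40.

$1324.40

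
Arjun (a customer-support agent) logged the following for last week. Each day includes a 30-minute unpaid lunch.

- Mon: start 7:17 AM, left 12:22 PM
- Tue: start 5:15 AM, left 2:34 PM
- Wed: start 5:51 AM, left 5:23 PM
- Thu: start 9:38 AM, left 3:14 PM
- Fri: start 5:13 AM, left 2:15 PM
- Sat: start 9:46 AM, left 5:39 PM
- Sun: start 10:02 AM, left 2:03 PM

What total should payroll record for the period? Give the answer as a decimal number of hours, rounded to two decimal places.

Mon: 7:17 AM–12:22 PM = 5 h 5 min; less 30 min break → 4 h 35 min
Tue: 5:15 AM–2:34 PM = 9 h 19 min; less 30 min break → 8 h 49 min
Wed: 5:51 AM–5:23 PM = 11 h 32 min; less 30 min break → 11 h 2 min
Thu: 9:38 AM–3:14 PM = 5 h 36 min; less 30 min break → 5 h 6 min
Fri: 5:13 AM–2:15 PM = 9 h 2 min; less 30 min break → 8 h 32 min
Sat: 9:46 AM–5:39 PM = 7 h 53 min; less 30 min break → 7 h 23 min
Sun: 10:02 AM–2:03 PM = 4 h 1 min; less 30 min break → 3 h 31 min
Total: 4 h 35 min + 8 h 49 min + 11 h 2 min + 5 h 6 min + 8 h 32 min + 7 h 23 min + 3 h 31 min = 48 h 58 min.

48.97 hours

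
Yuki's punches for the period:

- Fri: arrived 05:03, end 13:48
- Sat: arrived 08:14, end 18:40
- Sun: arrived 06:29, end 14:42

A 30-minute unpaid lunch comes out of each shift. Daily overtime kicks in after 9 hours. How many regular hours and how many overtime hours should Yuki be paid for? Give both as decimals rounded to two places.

Fri: 05:03–13:48 = 8 h 45 min; less 30 min break → 8 h 15 min
Sat: 08:14–18:40 = 10 h 26 min; less 30 min break → 9 h 56 min
Sun: 06:29–14:42 = 8 h 13 min; less 30 min break → 7 h 43 min
Fri reg 8 h 15 min / OT 0 h 0 min; Sat reg 9 h 0 min / OT 0 h 56 min; Sun reg 7 h 43 min / OT 0 h 0 min.
Totals: regular 24 h 58 min, overtime 0 h 56 min.

Regular 24.97 hours, overtime 0.93 hours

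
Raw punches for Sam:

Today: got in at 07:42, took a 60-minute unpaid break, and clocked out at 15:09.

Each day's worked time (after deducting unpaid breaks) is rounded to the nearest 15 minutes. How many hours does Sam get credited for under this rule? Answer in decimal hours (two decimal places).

Today: 07:42–15:09 = 7 h 27 min − 60 min = 6 h 27 min → rounds to 6 h 30 min

6.50 hours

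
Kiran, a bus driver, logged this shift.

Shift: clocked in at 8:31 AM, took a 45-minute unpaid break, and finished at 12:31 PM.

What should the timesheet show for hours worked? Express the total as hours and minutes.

Shift: 8:31 AM–12:31 PM = 4 h 0 min; less 45 min break → 3 h 15 min

3 h 15 min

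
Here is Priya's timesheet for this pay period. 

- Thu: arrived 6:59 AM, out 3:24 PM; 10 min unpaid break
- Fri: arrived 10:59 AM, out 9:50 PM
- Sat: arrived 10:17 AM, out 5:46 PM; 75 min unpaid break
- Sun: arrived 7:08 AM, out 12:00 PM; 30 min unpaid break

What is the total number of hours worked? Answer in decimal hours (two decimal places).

29.70 hours

Thu: 6:59 AM–3:24 PM = 8 h 25 min; less 10 min break → 8 h 15 min
Fri: 10:59 AM–9:50 PM = 10 h 51 min
Sat: 10:17 AM–5:46 PM = 7 h 29 min; less 75 min break → 6 h 14 min
Sun: 7:08 AM–12:00 PM = 4 h 52 min; less 30 min break → 4 h 22 min
Total: 8 h 15 min + 10 h 51 min + 6 h 14 min + 4 h 22 min = 29 h 42 min.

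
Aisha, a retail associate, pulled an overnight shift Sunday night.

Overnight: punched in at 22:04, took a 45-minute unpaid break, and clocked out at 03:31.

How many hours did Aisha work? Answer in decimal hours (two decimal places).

4.70 hours

Overnight: 22:04 → midnight = 1 h 56 min; midnight → 03:31 = 3 h 31 min; span 5 h 27 min; less 45 min break → 4 h 42 min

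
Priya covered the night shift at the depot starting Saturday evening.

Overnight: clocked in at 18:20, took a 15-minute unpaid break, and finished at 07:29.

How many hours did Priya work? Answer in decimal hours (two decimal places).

12.90 hours

Overnight: 18:20 → midnight = 5 h 40 min; midnight → 07:29 = 7 h 29 min; span 13 h 9 min; less 15 min break → 12 h 54 min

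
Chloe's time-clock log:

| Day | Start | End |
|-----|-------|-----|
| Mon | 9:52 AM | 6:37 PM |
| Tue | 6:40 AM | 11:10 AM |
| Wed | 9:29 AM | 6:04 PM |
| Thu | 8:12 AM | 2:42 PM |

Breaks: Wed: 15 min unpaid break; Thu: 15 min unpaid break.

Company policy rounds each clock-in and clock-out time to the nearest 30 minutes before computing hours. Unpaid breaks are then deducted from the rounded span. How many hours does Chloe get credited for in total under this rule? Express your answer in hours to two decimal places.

27.50 hours

Mon: in 9:52 AM→10:00 AM, out 6:37 PM→6:30 PM; 8 h 30 min
Tue: in 6:40 AM→6:30 AM, out 11:10 AM→11:00 AM; 4 h 30 min
Wed: in 9:29 AM→9:30 AM, out 6:04 PM→6:00 PM; 8 h 30 min − 15 min = 8 h 15 min
Thu: in 8:12 AM→8:00 AM, out 2:42 PM→2:30 PM; 6 h 30 min − 15 min = 6 h 15 min
Total credited: 27 h 30 min.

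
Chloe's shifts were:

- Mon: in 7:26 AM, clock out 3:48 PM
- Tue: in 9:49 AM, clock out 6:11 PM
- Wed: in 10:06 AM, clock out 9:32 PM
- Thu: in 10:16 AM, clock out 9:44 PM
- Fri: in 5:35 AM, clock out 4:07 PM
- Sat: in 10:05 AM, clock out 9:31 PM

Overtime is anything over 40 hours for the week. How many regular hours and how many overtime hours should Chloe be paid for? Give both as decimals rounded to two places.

Mon: 7:26 AM–3:48 PM = 8 h 22 min
Tue: 9:49 AM–6:11 PM = 8 h 22 min
Wed: 10:06 AM–9:32 PM = 11 h 26 min
Thu: 10:16 AM–9:44 PM = 11 h 28 min
Fri: 5:35 AM–4:07 PM = 10 h 32 min
Sat: 10:05 AM–9:31 PM = 11 h 26 min
Total worked: 61 h 36 min = 61.60 h.
Threshold 40 h → overtime 21 h 36 min, regular 40 h 0 min.

Regular 40.00 hours, overtime 21.60 hours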